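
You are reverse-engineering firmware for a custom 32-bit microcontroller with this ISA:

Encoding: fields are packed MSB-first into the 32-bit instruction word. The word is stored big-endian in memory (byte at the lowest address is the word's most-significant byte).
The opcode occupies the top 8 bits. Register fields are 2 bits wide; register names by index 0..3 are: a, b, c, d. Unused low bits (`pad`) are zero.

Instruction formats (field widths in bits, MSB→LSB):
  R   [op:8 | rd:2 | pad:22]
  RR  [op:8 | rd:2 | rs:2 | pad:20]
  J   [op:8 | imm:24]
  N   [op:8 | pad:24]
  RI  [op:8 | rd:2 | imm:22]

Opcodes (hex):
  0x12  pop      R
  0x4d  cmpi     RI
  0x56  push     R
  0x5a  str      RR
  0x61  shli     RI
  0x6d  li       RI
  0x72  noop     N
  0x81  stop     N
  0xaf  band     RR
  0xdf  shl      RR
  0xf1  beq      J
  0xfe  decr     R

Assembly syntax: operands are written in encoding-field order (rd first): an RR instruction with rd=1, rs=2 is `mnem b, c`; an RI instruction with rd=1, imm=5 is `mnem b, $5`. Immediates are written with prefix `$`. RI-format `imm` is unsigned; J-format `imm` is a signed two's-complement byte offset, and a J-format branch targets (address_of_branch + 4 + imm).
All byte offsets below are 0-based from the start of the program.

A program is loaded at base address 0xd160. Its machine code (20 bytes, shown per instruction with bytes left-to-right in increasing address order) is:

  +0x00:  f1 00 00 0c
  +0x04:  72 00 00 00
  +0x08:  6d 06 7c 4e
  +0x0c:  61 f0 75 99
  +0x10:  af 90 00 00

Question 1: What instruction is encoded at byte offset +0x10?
band c, b

off 0x10: read af 90 00 00 as big → 0xaf900000
  op=0xaf900000>>24=0xaf ⇒ band (RR)
  rd@[23:22]=0x2 ⇒ c
  rs@[21:20]=0x1 ⇒ b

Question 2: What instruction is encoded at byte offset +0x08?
[08] 6d 06 7c 4e → 0x6d067c4e
  opcode bits[31:24]=0x6d: li/RI
  [23:22] rd=0 = a
  [21:0] imm=425038 = $425038

li a, $425038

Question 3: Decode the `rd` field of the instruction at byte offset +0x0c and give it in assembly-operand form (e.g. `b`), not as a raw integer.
d

+0x0c: 61 f0 75 99 ⇒ word 0x61f07599 (big)
  top 8b → 0x61 → shli [RI]
  rd: (w>>22)&0x3=0x3 → d
  imm: (w>>0)&0x3fffff=0x307599 → $3175833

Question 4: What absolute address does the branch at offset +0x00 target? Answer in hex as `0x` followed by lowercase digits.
@+00  big-endian(f1 00 00 0c) = 0xf100000c
  top 8b → 0xf1 → beq [J]
  imm: (w>>0)&0xffffff=0xc → $12
  target = base 0xd160 + off 0x00 + 4 + imm 12 = 0xd170

0xd170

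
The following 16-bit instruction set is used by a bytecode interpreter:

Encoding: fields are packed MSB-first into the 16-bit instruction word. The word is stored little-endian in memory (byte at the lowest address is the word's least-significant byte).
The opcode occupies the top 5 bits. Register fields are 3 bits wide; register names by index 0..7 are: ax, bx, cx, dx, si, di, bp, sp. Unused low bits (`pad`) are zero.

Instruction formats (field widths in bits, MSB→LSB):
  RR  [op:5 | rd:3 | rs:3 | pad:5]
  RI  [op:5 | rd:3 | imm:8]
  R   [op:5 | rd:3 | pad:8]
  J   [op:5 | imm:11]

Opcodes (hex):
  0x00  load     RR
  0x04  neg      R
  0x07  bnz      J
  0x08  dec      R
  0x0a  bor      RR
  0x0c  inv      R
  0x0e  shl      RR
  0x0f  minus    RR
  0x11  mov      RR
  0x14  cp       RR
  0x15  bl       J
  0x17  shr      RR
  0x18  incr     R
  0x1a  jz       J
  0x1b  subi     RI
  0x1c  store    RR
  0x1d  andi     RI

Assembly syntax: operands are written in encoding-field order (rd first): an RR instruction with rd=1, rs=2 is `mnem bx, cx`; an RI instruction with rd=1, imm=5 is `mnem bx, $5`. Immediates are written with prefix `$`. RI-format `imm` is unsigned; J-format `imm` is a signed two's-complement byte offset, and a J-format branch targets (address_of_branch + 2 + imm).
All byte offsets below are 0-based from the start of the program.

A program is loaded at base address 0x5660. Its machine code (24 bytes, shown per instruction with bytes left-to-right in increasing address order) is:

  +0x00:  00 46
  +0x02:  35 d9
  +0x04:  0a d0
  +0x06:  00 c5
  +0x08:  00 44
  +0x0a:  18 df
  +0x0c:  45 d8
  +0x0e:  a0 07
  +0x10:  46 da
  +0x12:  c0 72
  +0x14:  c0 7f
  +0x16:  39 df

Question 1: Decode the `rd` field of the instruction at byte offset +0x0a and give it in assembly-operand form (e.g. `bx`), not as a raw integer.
sp

+0x0a: 18 df ⇒ word 0xdf18 (little)
  opcode bits[15:11]=0x1b: subi/RI
  [10:8] rd=7 = sp
  [7:0] imm=24 = $24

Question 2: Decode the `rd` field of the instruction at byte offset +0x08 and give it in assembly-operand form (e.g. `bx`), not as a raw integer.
off 0x08: read 00 44 as little → 0x4400
  opcode bits[15:11]=0x8: dec/R
  rd@[10:8]=0x4 ⇒ si

si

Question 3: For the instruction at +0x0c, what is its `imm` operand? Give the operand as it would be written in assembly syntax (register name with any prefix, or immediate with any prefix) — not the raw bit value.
$69

[0c] 45 d8 → 0xd845
  top 5b → 0x1b → subi [RI]
  rd@[10:8]=0x0 ⇒ ax
  imm@[7:0]=0x45 ⇒ $69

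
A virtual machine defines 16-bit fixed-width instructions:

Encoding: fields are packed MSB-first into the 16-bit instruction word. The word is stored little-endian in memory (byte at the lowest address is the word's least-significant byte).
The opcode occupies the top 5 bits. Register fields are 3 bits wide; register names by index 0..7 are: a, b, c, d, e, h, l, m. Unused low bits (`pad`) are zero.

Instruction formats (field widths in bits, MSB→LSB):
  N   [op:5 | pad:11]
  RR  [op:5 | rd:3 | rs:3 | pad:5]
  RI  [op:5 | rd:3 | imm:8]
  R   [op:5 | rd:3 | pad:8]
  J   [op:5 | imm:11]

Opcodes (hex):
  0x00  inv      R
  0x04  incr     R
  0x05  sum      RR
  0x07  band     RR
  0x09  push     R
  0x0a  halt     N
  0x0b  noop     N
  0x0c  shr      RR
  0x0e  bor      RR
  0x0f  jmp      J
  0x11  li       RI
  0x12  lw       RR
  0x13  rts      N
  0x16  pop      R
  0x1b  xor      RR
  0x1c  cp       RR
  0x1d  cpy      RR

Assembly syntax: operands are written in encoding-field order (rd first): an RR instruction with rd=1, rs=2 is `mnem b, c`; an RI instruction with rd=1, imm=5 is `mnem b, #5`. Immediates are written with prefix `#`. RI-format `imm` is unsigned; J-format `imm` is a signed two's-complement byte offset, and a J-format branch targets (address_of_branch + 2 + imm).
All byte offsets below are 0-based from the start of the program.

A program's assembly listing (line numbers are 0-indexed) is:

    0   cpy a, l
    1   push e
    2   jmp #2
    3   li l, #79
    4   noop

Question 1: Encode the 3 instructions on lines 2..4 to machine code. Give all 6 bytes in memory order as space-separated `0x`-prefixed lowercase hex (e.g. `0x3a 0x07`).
0x02 0x78 0x4f 0x8e 0x00 0x58

2. jmp fields op=0xf:5|imm=2:11 → word 7802h → 02 78
3. li fields op=0x11:5|rd=6:3|imm=79:8 → word 8e4fh → 4f 8e
4. noop fields op=0xb:5|pad=0:11 → word 5800h → 00 58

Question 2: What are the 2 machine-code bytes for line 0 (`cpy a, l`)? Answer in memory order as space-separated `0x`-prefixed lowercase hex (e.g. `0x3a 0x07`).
line 0 (cpy): pack op=0x1d:5|rd=0:3|rs=6:3|pad=0:5 = 0xe8c0; little→ c0 e8

0xc0 0xe8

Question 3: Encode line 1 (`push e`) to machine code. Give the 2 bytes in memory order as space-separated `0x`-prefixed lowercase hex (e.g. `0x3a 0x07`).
1. push fields op=0x9:5|rd=4:3|pad=0:8 → word 4c00h → 00 4c

0x00 0x4c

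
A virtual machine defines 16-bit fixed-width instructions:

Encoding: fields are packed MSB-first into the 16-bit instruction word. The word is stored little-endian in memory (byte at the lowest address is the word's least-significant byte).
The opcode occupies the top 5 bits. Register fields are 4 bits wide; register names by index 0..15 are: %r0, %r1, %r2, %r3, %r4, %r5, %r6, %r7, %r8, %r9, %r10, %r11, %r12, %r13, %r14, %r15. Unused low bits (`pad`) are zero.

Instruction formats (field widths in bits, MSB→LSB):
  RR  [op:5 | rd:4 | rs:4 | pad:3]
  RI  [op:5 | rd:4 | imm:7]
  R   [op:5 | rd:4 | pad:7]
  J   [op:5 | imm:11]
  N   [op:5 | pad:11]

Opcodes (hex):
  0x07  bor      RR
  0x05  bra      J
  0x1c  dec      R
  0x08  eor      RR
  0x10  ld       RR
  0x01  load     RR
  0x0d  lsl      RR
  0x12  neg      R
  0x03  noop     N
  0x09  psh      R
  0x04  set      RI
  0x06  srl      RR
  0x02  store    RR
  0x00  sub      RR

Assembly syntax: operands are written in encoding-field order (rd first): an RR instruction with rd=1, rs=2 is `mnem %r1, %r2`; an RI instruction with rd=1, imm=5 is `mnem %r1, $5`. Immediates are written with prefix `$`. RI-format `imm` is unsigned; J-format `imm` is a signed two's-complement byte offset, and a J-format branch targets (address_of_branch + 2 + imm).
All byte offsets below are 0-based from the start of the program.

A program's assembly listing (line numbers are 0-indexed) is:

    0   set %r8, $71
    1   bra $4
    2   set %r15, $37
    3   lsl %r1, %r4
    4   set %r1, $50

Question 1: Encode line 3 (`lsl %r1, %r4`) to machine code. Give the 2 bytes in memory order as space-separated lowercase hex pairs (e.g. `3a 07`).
line 3 (lsl): pack op=0xd:5|rd=1:4|rs=4:4|pad=0:3 = 0x68a0; little→ a0 68

a0 68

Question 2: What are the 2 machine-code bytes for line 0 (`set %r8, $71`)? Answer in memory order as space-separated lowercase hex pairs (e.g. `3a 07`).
0. set fields op=0x4:5|rd=8:4|imm=71:7 → word 2447h → 47 24

47 24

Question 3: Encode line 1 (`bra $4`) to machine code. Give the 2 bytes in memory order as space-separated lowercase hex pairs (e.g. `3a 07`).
04 28

line 1 (bra): pack op=0x5:5|imm=4:11 = 0x2804; little→ 04 28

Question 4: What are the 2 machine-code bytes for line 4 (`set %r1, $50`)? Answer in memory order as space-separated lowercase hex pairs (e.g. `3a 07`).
b2 20

L4: set op=0x4:5|rd=1:4|imm=50:7 ⇒ 0x20b2 ⇒ little b2 20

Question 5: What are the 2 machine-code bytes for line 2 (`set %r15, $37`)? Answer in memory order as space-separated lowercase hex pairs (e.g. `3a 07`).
L2: set op=0x4:5|rd=15:4|imm=37:7 ⇒ 0x27a5 ⇒ little a5 27

a5 27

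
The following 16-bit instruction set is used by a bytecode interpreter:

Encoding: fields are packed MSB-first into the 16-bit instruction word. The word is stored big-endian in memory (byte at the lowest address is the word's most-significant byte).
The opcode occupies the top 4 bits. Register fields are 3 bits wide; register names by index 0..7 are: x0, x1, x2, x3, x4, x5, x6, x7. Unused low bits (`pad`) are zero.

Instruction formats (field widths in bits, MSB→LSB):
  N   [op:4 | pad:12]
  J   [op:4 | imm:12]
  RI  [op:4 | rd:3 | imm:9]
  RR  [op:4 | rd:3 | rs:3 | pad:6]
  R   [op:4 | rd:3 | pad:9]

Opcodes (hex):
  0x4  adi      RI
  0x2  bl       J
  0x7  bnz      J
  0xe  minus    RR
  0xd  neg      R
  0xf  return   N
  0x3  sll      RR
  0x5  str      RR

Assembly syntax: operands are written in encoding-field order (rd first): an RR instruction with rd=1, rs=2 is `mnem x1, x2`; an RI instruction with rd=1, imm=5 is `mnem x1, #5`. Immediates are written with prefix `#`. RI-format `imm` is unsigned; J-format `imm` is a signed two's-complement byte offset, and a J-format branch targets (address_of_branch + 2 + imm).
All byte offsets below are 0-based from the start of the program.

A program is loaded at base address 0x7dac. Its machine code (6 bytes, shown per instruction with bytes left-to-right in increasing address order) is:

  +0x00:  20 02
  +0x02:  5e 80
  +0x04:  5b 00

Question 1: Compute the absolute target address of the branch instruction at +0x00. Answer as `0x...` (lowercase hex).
off 0x00: read 20 02 as big → 0x2002
  top 4b → 0x2 → bl [J]
  imm@[11:0]=0x2 ⇒ #2
  target = base 0x7dac + off 0x00 + 2 + imm 2 = 0x7db0

0x7db0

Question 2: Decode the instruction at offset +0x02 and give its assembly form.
str x7, x2

+0x02: 5e 80 ⇒ word 0x5e80 (big)
  op=0x5e80>>12=0x5 ⇒ str (RR)
  [11:9] rd=7 = x7
  [8:6] rs=2 = x2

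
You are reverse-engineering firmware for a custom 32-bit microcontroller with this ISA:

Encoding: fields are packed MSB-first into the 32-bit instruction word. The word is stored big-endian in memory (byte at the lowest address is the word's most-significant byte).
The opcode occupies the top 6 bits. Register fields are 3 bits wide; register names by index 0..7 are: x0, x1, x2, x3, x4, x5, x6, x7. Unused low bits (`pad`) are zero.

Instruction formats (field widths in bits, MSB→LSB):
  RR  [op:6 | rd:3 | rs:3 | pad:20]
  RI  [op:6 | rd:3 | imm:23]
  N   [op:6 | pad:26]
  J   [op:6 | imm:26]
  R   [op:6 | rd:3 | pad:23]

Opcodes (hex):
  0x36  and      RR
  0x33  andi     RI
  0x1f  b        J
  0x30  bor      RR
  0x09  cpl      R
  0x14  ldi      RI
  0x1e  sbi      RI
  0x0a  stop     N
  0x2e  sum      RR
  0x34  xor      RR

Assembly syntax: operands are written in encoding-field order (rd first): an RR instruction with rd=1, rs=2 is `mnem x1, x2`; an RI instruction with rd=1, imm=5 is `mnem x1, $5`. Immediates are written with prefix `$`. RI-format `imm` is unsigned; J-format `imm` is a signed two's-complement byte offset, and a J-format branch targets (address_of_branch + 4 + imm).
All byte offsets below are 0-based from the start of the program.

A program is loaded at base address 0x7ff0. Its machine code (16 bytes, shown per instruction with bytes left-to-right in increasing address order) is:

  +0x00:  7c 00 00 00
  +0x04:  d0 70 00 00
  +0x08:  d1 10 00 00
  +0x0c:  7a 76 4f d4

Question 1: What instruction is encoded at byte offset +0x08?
xor x2, x1

[08] d1 10 00 00 → 0xd1100000
  op=0xd1100000>>26=0x34 ⇒ xor (RR)
  [25:23] rd=2 = x2
  [22:20] rs=1 = x1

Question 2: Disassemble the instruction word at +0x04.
xor x0, x7

[04] d0 70 00 00 → 0xd0700000
  op=0xd0700000>>26=0x34 ⇒ xor (RR)
  rd: (w>>23)&0x7=0x0 → x0
  rs: (w>>20)&0x7=0x7 → x7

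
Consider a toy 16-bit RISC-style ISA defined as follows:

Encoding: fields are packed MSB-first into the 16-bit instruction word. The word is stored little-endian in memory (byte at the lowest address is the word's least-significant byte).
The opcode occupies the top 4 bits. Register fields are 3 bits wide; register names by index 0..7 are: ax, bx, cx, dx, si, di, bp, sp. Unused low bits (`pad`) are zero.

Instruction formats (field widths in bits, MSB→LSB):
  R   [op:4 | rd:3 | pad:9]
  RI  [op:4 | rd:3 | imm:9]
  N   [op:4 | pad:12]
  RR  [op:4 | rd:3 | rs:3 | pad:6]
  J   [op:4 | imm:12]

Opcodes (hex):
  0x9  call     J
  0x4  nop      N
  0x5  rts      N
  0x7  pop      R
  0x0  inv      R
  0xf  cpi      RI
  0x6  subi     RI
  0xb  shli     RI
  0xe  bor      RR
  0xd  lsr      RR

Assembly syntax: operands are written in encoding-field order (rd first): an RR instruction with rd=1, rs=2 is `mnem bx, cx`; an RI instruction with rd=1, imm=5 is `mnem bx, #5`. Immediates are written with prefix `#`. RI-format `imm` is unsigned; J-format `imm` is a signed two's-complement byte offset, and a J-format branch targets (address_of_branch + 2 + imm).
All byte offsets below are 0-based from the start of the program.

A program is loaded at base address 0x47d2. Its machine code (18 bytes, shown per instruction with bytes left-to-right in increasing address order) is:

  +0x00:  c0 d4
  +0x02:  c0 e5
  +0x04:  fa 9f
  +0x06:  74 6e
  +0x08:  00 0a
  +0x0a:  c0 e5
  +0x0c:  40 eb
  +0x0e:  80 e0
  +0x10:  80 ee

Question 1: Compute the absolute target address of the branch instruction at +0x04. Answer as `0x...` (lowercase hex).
0x47d2

@+04  little-endian(fa 9f) = 0x9ffa
  op=0x9ffa>>12=0x9 ⇒ call (J)
  imm: (w>>0)&0xfff=0xffa (s12→-6) → #-6
  target = base 0x47d2 + off 0x04 + 2 + imm -6 = 0x47d2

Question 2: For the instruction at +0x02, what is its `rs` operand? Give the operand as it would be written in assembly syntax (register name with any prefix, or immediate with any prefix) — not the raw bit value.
+0x02: c0 e5 ⇒ word 0xe5c0 (little)
  opcode bits[15:12]=0xe: bor/RR
  rd: (w>>9)&0x7=0x2 → cx
  rs: (w>>6)&0x7=0x7 → sp

sp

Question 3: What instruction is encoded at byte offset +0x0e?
[0e] 80 e0 → 0xe080
  opcode bits[15:12]=0xe: bor/RR
  rd@[11:9]=0x0 ⇒ ax
  rs@[8:6]=0x2 ⇒ cx

bor ax, cx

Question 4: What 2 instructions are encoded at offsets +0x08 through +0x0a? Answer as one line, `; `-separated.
inv di; bor cx, sp

@+08  little-endian(00 0a) = 0x0a00
  opcode bits[15:12]=0x0: inv/R
  rd@[11:9]=0x5 ⇒ di
@+0a  little-endian(c0 e5) = 0xe5c0
  opcode bits[15:12]=0xe: bor/RR
  rd@[11:9]=0x2 ⇒ cx
  rs@[8:6]=0x7 ⇒ sp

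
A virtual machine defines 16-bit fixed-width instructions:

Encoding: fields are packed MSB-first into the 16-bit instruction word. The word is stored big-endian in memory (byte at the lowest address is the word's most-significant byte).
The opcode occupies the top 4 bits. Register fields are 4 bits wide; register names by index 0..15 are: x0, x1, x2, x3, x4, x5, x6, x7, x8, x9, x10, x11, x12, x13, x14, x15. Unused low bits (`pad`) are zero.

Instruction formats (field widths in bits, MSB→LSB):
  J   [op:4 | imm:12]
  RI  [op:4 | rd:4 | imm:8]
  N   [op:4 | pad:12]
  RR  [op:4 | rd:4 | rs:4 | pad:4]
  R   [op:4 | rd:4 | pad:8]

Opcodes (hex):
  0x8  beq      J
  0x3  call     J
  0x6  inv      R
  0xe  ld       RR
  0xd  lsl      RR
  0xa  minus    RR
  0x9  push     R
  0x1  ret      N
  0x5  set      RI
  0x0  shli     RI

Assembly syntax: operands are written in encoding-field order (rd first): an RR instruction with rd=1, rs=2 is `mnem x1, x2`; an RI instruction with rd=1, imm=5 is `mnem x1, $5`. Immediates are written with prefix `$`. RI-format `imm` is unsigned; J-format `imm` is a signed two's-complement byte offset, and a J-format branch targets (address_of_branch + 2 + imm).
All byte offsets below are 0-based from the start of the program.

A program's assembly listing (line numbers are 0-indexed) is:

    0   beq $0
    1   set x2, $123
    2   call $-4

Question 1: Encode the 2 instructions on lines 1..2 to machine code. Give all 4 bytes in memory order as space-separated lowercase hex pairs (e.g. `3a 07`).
L1: set op=0x5:4|rd=2:4|imm=123:8 ⇒ 0x527b ⇒ big 52 7b
L2: call op=0x3:4|imm=-4:12 ⇒ 0x3ffc ⇒ big 3f fc

52 7b 3f fc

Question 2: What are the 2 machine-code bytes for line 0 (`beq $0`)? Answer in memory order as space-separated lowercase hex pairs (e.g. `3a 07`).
L0: beq op=0x8:4|imm=0:12 ⇒ 0x8000 ⇒ big 80 00

80 00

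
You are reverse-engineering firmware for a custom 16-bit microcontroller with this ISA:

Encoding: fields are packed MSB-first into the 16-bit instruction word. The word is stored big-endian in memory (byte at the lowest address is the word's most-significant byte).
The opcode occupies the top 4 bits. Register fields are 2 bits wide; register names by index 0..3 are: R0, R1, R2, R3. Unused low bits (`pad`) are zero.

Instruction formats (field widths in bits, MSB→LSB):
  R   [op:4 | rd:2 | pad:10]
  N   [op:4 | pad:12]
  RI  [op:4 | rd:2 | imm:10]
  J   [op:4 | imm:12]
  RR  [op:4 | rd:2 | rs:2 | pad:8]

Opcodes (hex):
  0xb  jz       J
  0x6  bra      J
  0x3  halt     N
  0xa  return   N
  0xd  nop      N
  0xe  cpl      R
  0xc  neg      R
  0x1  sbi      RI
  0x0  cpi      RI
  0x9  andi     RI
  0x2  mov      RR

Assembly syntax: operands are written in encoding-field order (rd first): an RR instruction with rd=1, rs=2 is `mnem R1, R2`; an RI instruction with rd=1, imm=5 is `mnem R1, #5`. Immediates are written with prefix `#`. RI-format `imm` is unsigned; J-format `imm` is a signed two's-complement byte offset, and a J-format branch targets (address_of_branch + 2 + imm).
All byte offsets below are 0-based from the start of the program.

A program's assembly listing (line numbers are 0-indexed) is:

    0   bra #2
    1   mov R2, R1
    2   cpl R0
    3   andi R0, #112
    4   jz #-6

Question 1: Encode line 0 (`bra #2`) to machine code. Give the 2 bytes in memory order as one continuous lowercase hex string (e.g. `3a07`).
line 0 (bra): pack op=0x6:4|imm=2:12 = 0x6002; big→ 60 02

6002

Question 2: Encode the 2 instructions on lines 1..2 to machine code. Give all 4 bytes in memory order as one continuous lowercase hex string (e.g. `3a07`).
1. mov fields op=0x2:4|rd=2:2|rs=1:2|pad=0:8 → word 2900h → 29 00
2. cpl fields op=0xe:4|rd=0:2|pad=0:10 → word e000h → e0 00

2900e000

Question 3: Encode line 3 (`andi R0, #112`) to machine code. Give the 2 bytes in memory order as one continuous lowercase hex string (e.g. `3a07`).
line 3 (andi): pack op=0x9:4|rd=0:2|imm=112:10 = 0x9070; big→ 90 70

9070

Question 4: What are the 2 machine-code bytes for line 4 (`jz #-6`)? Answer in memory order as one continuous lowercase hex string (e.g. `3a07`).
bffa

line 4 (jz): pack op=0xb:4|imm=-6:12 = 0xbffa; big→ bf fa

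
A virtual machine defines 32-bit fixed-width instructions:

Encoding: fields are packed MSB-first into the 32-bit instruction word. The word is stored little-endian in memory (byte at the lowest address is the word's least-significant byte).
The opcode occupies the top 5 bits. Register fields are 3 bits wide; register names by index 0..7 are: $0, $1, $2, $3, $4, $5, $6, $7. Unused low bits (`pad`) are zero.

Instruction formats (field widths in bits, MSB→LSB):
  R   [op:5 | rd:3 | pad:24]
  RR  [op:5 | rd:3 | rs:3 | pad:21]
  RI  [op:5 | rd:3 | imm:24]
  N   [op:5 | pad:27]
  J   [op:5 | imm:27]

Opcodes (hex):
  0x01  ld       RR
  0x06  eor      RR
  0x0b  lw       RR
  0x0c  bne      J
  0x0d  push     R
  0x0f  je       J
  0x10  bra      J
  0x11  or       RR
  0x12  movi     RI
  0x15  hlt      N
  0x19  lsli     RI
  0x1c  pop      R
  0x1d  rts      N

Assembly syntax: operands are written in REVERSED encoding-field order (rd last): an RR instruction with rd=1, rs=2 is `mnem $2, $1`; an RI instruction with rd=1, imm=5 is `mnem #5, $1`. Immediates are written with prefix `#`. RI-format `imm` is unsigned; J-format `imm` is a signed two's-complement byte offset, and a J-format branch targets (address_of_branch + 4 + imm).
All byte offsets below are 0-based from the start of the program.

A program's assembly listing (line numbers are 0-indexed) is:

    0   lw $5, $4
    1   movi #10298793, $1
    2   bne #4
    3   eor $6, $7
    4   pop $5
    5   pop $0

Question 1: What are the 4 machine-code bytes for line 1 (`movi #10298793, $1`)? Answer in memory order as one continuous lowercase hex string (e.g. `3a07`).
line 1 (movi): pack op=0x12:5|rd=1:3|imm=10298793:24 = 0x919d25a9; little→ a9 25 9d 91

a9259d91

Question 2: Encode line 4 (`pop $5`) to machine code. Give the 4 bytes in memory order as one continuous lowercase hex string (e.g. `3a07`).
L4: pop op=0x1c:5|rd=5:3|pad=0:24 ⇒ 0xe5000000 ⇒ little 00 00 00 e5

000000e5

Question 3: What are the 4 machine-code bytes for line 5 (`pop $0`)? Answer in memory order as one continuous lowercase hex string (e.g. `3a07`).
000000e0

line 5 (pop): pack op=0x1c:5|rd=0:3|pad=0:24 = 0xe0000000; little→ 00 00 00 e0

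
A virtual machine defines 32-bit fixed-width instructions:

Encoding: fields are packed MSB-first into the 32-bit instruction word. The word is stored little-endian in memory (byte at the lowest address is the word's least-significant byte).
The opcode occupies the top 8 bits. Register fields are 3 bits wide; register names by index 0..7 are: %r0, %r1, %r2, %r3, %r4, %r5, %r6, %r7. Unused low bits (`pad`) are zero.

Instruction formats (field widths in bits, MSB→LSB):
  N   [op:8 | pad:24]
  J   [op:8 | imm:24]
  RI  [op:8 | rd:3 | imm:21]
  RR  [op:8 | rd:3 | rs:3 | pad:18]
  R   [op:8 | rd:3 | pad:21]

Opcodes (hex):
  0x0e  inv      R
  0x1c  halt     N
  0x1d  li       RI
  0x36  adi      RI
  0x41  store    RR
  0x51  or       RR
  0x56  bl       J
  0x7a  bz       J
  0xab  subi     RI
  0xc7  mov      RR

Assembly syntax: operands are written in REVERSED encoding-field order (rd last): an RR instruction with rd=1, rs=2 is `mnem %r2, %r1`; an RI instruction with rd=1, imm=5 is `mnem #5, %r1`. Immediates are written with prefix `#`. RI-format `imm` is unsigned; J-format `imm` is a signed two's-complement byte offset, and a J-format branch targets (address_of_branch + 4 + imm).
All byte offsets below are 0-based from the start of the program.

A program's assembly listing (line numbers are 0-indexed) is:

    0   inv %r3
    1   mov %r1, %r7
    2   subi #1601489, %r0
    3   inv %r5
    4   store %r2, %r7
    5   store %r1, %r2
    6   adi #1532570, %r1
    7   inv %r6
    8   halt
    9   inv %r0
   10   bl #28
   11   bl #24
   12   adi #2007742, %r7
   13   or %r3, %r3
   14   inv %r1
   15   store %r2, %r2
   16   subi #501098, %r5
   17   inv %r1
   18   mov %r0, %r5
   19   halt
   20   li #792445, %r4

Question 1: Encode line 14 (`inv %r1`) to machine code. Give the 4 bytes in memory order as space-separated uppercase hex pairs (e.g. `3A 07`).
00 00 20 0E

L14: inv op=0xe:8|rd=1:3|pad=0:21 ⇒ 0x0e200000 ⇒ little 00 00 20 0e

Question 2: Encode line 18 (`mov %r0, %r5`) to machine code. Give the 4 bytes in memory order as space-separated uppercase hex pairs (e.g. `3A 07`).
18. mov fields op=0xc7:8|rd=5:3|rs=0:3|pad=0:18 → word c7a00000h → 00 00 a0 c7

00 00 A0 C7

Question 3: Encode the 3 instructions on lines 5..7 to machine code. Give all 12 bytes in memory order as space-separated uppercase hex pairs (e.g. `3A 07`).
00 00 44 41 9A 62 37 36 00 00 C0 0E

line 5 (store): pack op=0x41:8|rd=2:3|rs=1:3|pad=0:18 = 0x41440000; little→ 00 00 44 41
line 6 (adi): pack op=0x36:8|rd=1:3|imm=1532570:21 = 0x3637629a; little→ 9a 62 37 36
line 7 (inv): pack op=0xe:8|rd=6:3|pad=0:21 = 0x0ec00000; little→ 00 00 c0 0e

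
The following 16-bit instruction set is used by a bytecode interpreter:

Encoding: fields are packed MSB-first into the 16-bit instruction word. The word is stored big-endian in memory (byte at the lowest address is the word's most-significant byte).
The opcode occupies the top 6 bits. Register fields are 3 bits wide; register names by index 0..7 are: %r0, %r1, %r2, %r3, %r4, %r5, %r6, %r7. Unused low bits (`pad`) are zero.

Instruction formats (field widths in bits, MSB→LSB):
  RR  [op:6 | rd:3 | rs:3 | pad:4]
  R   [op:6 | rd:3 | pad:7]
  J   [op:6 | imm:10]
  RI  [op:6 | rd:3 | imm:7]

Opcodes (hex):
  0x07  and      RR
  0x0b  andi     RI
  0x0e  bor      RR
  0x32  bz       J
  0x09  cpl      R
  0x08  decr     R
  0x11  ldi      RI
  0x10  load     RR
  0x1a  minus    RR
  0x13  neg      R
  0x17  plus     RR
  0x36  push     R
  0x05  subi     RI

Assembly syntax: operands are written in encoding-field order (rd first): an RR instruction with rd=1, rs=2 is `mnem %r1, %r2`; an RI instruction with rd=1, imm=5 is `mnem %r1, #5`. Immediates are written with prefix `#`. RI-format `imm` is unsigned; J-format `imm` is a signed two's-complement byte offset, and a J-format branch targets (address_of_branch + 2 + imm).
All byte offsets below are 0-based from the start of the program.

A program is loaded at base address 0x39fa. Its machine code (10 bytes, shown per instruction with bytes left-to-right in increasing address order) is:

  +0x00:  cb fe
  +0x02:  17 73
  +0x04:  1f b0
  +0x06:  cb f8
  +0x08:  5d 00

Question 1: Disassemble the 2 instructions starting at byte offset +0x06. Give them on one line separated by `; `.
[06] cb f8 → 0xcbf8
  top 6b → 0x32 → bz [J]
  [9:0] imm=1016 (s10→-8) = #-8
[08] 5d 00 → 0x5d00
  top 6b → 0x17 → plus [RR]
  [9:7] rd=2 = %r2
  [6:4] rs=0 = %r0

bz #-8; plus %r2, %r0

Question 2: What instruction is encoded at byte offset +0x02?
subi %r6, #115

[02] 17 73 → 0x1773
  opcode bits[15:10]=0x5: subi/RI
  [9:7] rd=6 = %r6
  [6:0] imm=115 = #115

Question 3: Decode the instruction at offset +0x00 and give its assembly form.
bz #-2

off 0x00: read cb fe as big → 0xcbfe
  opcode bits[15:10]=0x32: bz/J
  imm@[9:0]=0x3fe (s10→-2) ⇒ #-2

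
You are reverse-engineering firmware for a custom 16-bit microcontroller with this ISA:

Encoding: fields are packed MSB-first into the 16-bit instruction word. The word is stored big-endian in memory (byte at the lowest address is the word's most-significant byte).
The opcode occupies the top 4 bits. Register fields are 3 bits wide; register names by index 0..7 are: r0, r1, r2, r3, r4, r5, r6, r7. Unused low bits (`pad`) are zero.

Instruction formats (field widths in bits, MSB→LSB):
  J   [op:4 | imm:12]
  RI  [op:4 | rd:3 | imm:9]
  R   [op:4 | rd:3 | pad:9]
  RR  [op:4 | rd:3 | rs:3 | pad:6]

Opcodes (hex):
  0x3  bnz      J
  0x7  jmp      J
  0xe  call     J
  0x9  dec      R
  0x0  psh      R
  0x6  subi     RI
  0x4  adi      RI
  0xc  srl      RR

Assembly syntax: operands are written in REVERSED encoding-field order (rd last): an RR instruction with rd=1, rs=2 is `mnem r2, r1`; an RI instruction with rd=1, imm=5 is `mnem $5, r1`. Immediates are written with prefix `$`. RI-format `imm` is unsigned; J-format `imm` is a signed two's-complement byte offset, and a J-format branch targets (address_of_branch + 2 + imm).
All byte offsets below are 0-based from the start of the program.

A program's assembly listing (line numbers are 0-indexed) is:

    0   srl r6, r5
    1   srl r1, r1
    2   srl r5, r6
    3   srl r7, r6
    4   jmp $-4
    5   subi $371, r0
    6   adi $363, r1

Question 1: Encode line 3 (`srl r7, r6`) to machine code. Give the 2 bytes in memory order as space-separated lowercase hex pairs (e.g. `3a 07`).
line 3 (srl): pack op=0xc:4|rd=6:3|rs=7:3|pad=0:6 = 0xcdc0; big→ cd c0

cd c0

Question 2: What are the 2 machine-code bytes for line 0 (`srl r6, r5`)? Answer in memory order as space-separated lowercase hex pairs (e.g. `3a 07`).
cb 80

0. srl fields op=0xc:4|rd=5:3|rs=6:3|pad=0:6 → word cb80h → cb 80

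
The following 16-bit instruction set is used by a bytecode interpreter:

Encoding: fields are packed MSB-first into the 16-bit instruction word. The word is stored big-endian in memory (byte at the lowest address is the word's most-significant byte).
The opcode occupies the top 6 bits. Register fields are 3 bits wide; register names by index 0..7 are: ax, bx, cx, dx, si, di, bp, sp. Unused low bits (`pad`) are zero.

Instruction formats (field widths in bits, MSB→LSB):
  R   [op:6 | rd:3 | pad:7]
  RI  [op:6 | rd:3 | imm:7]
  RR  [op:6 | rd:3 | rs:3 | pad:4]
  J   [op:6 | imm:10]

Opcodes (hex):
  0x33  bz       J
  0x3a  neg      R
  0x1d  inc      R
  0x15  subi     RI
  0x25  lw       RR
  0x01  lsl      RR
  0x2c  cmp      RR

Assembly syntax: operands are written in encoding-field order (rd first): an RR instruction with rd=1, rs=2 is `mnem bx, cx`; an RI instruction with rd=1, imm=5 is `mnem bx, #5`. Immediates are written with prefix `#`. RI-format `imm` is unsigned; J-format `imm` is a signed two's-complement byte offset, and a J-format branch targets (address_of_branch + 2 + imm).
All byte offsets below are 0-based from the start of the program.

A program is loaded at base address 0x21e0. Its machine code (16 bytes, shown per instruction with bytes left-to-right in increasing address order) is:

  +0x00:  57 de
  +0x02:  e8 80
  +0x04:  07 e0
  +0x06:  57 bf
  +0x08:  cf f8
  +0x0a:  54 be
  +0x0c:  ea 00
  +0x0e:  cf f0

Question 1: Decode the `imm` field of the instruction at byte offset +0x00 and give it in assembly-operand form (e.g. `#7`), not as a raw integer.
@+00  big-endian(57 de) = 0x57de
  op=0x57de>>10=0x15 ⇒ subi (RI)
  [9:7] rd=7 = sp
  [6:0] imm=94 = #94

#94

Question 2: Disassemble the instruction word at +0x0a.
subi bx, #62

[0a] 54 be → 0x54be
  opcode bits[15:10]=0x15: subi/RI
  [9:7] rd=1 = bx
  [6:0] imm=62 = #62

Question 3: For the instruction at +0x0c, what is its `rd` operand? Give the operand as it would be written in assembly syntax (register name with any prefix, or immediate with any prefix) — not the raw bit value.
si

@+0c  big-endian(ea 00) = 0xea00
  opcode bits[15:10]=0x3a: neg/R
  rd@[9:7]=0x4 ⇒ si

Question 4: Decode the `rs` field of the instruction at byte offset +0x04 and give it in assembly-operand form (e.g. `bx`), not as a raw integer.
bp

+0x04: 07 e0 ⇒ word 0x07e0 (big)
  opcode bits[15:10]=0x1: lsl/RR
  [9:7] rd=7 = sp
  [6:4] rs=6 = bp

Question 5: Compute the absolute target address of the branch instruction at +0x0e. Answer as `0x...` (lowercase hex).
+0x0e: cf f0 ⇒ word 0xcff0 (big)
  top 6b → 0x33 → bz [J]
  imm: (w>>0)&0x3ff=0x3f0 (s10→-16) → #-16
  target = base 0x21e0 + off 0x0e + 2 + imm -16 = 0x21e0

0x21e0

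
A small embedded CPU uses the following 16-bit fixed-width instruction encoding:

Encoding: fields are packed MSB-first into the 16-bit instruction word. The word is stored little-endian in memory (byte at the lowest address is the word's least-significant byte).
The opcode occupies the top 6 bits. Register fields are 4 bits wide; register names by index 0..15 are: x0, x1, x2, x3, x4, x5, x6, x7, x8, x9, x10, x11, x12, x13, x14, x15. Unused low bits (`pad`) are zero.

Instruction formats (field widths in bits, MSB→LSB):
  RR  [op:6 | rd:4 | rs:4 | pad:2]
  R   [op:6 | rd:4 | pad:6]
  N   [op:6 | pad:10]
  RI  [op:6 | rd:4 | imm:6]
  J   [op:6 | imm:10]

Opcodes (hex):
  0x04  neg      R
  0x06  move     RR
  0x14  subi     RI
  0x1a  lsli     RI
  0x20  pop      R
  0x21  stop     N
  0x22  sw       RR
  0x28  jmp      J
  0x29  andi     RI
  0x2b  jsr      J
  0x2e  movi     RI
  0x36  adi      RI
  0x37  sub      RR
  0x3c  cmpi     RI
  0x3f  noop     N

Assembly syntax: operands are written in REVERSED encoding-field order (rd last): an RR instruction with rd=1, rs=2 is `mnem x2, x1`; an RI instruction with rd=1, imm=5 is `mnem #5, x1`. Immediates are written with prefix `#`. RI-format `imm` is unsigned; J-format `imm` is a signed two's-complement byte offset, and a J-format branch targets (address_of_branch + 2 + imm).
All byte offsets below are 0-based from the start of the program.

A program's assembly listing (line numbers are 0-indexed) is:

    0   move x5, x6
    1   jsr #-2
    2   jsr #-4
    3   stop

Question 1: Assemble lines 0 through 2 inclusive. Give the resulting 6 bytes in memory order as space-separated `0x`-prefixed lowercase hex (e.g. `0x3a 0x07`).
L0: move op=0x6:6|rd=6:4|rs=5:4|pad=0:2 ⇒ 0x1994 ⇒ little 94 19
L1: jsr op=0x2b:6|imm=-2:10 ⇒ 0xaffe ⇒ little fe af
L2: jsr op=0x2b:6|imm=-4:10 ⇒ 0xaffc ⇒ little fc af

0x94 0x19 0xfe 0xaf 0xfc 0xaf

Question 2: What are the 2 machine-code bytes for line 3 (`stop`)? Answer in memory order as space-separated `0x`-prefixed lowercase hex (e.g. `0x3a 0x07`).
0x00 0x84

line 3 (stop): pack op=0x21:6|pad=0:10 = 0x8400; little→ 00 84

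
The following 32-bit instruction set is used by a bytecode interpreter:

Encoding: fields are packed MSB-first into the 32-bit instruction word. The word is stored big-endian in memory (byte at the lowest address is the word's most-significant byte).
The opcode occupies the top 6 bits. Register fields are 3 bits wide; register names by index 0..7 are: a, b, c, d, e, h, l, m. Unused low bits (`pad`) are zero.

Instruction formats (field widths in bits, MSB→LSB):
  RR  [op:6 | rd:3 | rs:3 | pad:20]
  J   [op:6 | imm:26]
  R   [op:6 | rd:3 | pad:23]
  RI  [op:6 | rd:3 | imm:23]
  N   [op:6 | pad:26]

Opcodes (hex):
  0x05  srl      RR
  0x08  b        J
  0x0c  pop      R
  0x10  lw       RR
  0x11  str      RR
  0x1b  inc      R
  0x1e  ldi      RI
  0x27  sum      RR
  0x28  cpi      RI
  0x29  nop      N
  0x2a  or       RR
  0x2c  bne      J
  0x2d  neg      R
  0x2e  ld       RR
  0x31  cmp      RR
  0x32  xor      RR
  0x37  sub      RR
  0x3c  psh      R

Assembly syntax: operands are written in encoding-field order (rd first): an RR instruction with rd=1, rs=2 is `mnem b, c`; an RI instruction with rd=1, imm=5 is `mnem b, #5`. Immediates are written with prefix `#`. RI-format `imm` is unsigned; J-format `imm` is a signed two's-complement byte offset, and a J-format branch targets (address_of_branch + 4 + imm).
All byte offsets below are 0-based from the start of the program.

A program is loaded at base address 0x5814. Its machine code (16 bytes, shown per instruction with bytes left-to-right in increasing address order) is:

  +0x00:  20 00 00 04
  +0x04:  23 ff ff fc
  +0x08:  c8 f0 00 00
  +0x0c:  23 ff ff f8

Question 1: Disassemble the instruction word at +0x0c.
off 0x0c: read 23 ff ff f8 as big → 0x23fffff8
  op=0x23fffff8>>26=0x8 ⇒ b (J)
  [25:0] imm=67108856 (s26→-8) = #-8

b #-8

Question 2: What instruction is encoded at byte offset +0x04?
b #-4

+0x04: 23 ff ff fc ⇒ word 0x23fffffc (big)
  top 6b → 0x8 → b [J]
  imm@[25:0]=0x3fffffc (s26→-4) ⇒ #-4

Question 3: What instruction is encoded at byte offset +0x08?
xor b, m

off 0x08: read c8 f0 00 00 as big → 0xc8f00000
  top 6b → 0x32 → xor [RR]
  rd@[25:23]=0x1 ⇒ b
  rs@[22:20]=0x7 ⇒ m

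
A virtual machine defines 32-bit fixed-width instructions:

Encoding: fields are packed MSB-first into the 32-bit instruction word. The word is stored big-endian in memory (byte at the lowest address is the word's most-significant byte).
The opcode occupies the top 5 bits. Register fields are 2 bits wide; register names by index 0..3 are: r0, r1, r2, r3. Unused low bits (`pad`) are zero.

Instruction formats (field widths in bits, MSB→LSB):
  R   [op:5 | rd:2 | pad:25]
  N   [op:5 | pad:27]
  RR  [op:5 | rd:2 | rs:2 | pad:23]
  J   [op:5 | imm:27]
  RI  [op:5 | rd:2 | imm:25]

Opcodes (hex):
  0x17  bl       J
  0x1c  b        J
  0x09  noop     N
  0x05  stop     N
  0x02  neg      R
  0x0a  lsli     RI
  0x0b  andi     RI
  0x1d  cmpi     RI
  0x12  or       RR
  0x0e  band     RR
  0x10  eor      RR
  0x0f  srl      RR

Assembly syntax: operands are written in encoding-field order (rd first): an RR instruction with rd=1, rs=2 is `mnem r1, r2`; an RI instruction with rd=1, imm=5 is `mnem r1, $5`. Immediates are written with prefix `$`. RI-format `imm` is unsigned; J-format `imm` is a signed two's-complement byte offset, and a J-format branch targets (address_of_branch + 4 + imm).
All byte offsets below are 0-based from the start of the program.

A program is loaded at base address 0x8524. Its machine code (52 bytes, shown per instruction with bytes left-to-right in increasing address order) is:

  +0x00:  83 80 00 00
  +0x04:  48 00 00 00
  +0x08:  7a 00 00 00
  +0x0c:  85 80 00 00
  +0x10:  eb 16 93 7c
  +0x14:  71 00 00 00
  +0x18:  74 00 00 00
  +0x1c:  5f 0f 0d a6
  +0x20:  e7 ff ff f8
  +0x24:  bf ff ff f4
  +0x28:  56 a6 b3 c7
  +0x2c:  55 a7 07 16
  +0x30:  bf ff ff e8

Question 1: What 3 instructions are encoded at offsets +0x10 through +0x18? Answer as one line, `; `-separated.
off 0x10: read eb 16 93 7c as big → 0xeb16937c
  opcode bits[31:27]=0x1d: cmpi/RI
  rd@[26:25]=0x1 ⇒ r1
  imm@[24:0]=0x116937c ⇒ $18256764
off 0x14: read 71 00 00 00 as big → 0x71000000
  opcode bits[31:27]=0xe: band/RR
  rd@[26:25]=0x0 ⇒ r0
  rs@[24:23]=0x2 ⇒ r2
off 0x18: read 74 00 00 00 as big → 0x74000000
  opcode bits[31:27]=0xe: band/RR
  rd@[26:25]=0x2 ⇒ r2
  rs@[24:23]=0x0 ⇒ r0

cmpi r1, $18256764; band r0, r2; band r2, r0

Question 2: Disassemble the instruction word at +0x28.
lsli r3, $10924999

@+28  big-endian(56 a6 b3 c7) = 0x56a6b3c7
  opcode bits[31:27]=0xa: lsli/RI
  rd@[26:25]=0x3 ⇒ r3
  imm@[24:0]=0xa6b3c7 ⇒ $10924999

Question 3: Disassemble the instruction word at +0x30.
bl $-24

[30] bf ff ff e8 → 0xbfffffe8
  top 5b → 0x17 → bl [J]
  imm@[26:0]=0x7ffffe8 (s27→-24) ⇒ $-24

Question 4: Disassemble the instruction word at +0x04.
noop

+0x04: 48 00 00 00 ⇒ word 0x48000000 (big)
  opcode bits[31:27]=0x9: noop/N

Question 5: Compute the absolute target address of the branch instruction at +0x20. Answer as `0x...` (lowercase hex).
+0x20: e7 ff ff f8 ⇒ word 0xe7fffff8 (big)
  opcode bits[31:27]=0x1c: b/J
  imm: (w>>0)&0x7ffffff=0x7fffff8 (s27→-8) → $-8
  target = base 0x8524 + off 0x20 + 4 + imm -8 = 0x8540

0x8540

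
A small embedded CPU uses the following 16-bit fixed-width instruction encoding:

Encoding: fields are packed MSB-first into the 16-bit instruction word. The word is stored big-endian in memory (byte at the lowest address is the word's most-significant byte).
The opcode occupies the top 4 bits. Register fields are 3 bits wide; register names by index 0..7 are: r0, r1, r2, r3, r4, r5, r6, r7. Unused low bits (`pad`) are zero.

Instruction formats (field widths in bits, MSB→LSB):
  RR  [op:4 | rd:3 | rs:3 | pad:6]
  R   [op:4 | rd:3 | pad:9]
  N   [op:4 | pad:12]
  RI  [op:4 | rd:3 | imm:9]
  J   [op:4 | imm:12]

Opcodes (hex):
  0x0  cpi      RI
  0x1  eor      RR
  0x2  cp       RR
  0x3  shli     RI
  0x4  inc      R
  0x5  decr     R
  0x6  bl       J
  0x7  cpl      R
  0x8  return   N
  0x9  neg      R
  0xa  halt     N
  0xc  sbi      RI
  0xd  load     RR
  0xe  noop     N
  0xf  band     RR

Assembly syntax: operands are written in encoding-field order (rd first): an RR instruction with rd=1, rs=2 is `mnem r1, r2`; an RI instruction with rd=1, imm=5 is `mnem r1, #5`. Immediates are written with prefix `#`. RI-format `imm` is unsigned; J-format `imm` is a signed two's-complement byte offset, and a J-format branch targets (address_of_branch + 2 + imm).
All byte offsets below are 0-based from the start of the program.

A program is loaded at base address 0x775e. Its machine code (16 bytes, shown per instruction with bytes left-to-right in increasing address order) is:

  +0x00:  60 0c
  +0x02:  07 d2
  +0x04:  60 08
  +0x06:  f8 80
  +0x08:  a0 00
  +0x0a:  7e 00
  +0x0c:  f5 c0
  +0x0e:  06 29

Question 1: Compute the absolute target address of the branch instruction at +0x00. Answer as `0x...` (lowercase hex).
0x776c

off 0x00: read 60 0c as big → 0x600c
  op=0x600c>>12=0x6 ⇒ bl (J)
  imm@[11:0]=0xc ⇒ #12
  target = base 0x775e + off 0x00 + 2 + imm 12 = 0x776c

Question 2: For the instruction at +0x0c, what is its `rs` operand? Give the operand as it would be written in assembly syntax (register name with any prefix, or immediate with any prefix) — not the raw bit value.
r7

[0c] f5 c0 → 0xf5c0
  top 4b → 0xf → band [RR]
  rd: (w>>9)&0x7=0x2 → r2
  rs: (w>>6)&0x7=0x7 → r7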